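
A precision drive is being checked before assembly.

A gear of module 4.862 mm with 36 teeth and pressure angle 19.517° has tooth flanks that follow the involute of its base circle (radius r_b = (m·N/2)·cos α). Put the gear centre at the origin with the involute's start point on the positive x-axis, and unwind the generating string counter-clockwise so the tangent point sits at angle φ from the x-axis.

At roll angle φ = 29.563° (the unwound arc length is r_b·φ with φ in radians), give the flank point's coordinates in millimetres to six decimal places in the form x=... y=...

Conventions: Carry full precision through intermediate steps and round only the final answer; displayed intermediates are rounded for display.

single-mesh involute tooth geometry (36T wheel at module 4.862)
pitch radius r_p = m·N/2 = 4.862·36/2 = 87.516000
base radius r_b = r_p·cos α = 87.516000·cos 19.517° = 82.487541
roll angle φ = 29.563° = 0.51597169 rad
x = r_b·(cos φ + φ·sin φ) = 92.747669
y = r_b·(sin φ − φ·cos φ) = 3.677378

x=92.747669 y=3.677378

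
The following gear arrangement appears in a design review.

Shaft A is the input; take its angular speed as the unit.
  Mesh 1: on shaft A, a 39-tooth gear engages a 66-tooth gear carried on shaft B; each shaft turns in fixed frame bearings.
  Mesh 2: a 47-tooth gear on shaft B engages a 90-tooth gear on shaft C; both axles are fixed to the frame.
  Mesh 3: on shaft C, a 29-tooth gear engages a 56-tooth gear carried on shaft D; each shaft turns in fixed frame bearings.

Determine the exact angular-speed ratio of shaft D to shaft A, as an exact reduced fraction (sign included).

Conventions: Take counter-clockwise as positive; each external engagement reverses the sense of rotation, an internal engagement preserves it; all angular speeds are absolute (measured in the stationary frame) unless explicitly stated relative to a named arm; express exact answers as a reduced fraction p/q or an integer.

-17719/110880

class = fixed-axis compound train [3 meshes; 3 ratios multiply, 3 sense flips]
mesh 1 [39T→66T]: running ratio 13/22, sense −
mesh 2 [47T→90T]: running ratio 611/1980, sense +
mesh 3 [29T→56T]: running ratio 17719/110880, sense −
ω_out/ω_in = -17719/110880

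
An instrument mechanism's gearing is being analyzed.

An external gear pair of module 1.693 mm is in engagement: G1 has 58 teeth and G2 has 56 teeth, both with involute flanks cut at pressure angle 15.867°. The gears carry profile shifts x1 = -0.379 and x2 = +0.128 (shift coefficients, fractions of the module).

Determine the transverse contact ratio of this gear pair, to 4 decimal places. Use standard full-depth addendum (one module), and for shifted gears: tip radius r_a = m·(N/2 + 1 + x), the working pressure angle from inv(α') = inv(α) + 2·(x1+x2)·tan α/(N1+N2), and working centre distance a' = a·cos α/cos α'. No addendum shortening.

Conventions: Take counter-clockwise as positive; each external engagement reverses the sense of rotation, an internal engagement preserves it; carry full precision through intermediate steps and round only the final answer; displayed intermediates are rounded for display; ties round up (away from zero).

single-mesh involute tooth geometry (58T engaging 56T at module 1.693)
base radii: r_b1 = 47.226352, r_b2 = 45.597857
tip radii: r_a1 = 50.148353, r_a2 = 49.313704
inv(α') = inv(15.867°) + 2·(-0.379+0.128)·tan α/(58+56) = 0.00605188  ⇒  α' = 14.92142°
a' = a·cos α / cos α' = 96.5010·cos 15.867°/cos 14.92142° = 96.063482
action lengths: √(r_a1²−r_b1²) = 16.867986, √(r_a2²−r_b2²) = 18.779691
base pitch p_b = π·m·cos α = 5.116068
CR = (16.867986 + 18.779691 − 96.063482·sin 14.92142°)/5.116068 = 2.132869
contact ratio ≈ 2.1329

2.1329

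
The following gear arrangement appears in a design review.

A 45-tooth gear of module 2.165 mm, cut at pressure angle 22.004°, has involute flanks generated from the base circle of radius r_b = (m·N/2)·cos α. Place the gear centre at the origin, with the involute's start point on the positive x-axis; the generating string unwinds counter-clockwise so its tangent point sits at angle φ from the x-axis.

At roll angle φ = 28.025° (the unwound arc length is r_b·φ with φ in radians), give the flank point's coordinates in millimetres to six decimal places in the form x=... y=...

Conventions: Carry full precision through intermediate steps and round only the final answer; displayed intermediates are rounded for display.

x=50.247985 y=1.719949

recognized (one wheel, involute flank): single-mesh tooth geometry, m = 2.165, N = 45
pitch radius r_p = m·N/2 = 2.165·45/2 = 48.712500
base radius r_b = r_p·cos α = 48.712500·cos 22.004° = 45.164169
roll angle φ = 28.025° = 0.48912852 rad
x = r_b·(cos φ + φ·sin φ) = 50.247985
y = r_b·(sin φ − φ·cos φ) = 1.719949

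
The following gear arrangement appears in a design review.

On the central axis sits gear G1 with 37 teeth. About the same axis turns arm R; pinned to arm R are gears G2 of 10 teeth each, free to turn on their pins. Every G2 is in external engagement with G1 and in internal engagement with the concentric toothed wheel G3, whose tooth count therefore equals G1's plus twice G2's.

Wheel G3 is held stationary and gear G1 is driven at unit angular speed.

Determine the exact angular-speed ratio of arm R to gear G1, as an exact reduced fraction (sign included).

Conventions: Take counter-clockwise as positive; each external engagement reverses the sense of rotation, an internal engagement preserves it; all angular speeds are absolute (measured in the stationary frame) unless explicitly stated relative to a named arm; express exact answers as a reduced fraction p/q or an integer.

planetary set (37T centre, 10T on arm, 57T internal) — Willis relation
ring teeth: 37 + 2·10 = 57
37(ω_sun−ω_arm) = −57(ω_ring−ω_arm),  ω_ring = 0, ω_sun = 1
37(1−ω_arm) = −57(0−ω_arm)  ⇒  94·ω_arm = 37  ⇒  ω_arm = 37/94
ω_out/ω_in = 37/94

37/94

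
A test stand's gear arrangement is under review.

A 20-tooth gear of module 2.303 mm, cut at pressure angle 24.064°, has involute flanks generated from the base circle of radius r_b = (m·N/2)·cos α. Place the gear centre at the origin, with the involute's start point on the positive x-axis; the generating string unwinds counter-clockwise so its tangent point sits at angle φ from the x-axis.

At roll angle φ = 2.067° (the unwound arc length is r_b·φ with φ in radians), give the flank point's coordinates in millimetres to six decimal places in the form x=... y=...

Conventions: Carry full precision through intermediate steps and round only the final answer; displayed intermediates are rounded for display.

class = single-mesh tooth geometry [base-circle involute, m = 2.303, 20T]
pitch radius r_p = m·N/2 = 2.303·20/2 = 23.030000
base radius r_b = r_p·cos α = 23.030000·cos 24.064° = 21.028476
roll angle φ = 2.067° = 0.03607596 rad
x = r_b·(cos φ + φ·sin φ) = 21.042155
y = r_b·(sin φ − φ·cos φ) = 0.000329

x=21.042155 y=0.000329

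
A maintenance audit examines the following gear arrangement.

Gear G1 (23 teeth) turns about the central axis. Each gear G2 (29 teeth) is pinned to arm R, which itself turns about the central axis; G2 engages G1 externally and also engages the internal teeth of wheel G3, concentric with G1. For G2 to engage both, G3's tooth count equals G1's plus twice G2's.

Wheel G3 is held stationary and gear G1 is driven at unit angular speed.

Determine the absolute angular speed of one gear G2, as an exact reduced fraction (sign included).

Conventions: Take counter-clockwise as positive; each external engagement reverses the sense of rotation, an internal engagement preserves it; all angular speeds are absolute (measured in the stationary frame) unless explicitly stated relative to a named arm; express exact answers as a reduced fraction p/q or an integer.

recognized (axles ride arm R): planetary set, 23/29/81 teeth
ring teeth: 23 + 2·29 = 81
23(ω_sun−ω_arm) = −81(ω_ring−ω_arm),  ω_ring = 0, ω_sun = 1
23(1−ω_arm) = −81(0−ω_arm)  ⇒  104·ω_arm = 23  ⇒  ω_arm = 23/104
sun–planet mesh: 23·(1−23/104) = −29·(ω_p−ω_arm)  ⇒  ω_p−ω_arm = -1863/3016
ω_p = 23/104 − 1863/3016 = -23/58
exact speed ratio = -23/58

-23/58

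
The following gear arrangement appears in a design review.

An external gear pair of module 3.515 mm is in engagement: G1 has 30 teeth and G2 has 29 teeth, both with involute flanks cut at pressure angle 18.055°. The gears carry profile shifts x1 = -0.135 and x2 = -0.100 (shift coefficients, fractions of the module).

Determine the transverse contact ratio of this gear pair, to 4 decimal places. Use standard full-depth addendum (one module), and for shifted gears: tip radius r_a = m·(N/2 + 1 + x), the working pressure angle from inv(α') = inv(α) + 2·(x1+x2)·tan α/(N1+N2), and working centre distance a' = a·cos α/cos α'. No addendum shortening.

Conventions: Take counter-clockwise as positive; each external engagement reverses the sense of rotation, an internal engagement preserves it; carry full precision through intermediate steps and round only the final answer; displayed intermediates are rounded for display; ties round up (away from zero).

1.8397

recognized (one external pair, fixed centres): single-mesh tooth geometry, m = 3.515, N1 = 30, N2 = 29
base radii: r_b1 = 50.128792, r_b2 = 48.457832
tip radii: r_a1 = 55.765475, r_a2 = 54.131000
inv(α') = inv(18.055°) + 2·(-0.135-0.100)·tan α/(30+29) = 0.00826530  ⇒  α' = 16.52031°
a' = a·cos α / cos α' = 103.6925·cos 18.055°/cos 16.52031° = 102.831613
action lengths: √(r_a1²−r_b1²) = 24.431382, √(r_a2²−r_b2²) = 24.124753
base pitch p_b = π·m·cos α = 10.498950
CR = (24.431382 + 24.124753 − 102.831613·sin 16.52031°)/10.498950 = 1.839750
contact ratio ≈ 1.8397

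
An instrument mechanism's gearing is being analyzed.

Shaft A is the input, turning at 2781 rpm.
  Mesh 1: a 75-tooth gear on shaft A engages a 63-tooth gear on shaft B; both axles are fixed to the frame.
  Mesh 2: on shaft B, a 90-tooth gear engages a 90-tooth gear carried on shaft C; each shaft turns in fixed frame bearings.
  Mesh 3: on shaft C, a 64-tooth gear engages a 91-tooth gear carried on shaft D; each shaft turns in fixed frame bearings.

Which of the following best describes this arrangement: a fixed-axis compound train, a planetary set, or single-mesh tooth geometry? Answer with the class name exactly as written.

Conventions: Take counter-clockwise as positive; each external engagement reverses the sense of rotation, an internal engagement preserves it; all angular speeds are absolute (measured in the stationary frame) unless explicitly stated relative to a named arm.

fixed-axis compound train

3-mesh fixed-axis compound train (all bearings frame-fixed)
classification: fixed-axis compound train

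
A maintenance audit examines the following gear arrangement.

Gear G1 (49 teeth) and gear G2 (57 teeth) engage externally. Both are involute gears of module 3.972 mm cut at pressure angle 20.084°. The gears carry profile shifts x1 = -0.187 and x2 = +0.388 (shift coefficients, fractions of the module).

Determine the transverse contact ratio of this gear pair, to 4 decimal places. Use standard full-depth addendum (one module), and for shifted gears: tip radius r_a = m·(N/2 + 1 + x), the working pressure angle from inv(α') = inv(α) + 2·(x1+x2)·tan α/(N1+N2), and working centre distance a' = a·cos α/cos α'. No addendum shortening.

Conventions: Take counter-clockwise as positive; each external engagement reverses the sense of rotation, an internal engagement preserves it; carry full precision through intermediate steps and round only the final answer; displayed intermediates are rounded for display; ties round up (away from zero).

1.7207

topology: single-mesh involute geometry — m = 3.972, 49T/57T pair
base radii: r_b1 = 91.396354, r_b2 = 106.318207
tip radii: r_a1 = 100.543236, r_a2 = 118.715136
inv(α') = inv(20.084°) + 2·(-0.187+0.388)·tan α/(49+57) = 0.01648613  ⇒  α' = 20.66010°
a' = a·cos α / cos α' = 210.5160·cos 20.084°/cos 20.66010° = 211.303495
action lengths: √(r_a1²−r_b1²) = 41.900464, √(r_a2²−r_b2²) = 52.817822
base pitch p_b = π·m·cos α = 11.719596
CR = (41.900464 + 52.817822 − 211.303495·sin 20.66010°)/11.719596 = 1.720664
contact ratio ≈ 1.7207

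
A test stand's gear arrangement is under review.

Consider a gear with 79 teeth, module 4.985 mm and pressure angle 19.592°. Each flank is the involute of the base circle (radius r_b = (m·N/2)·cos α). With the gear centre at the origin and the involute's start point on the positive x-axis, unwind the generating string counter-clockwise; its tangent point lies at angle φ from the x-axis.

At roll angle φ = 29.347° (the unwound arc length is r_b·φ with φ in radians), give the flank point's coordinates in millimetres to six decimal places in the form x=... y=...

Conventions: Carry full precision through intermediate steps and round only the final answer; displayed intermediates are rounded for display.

recognized (one wheel, involute flank): single-mesh tooth geometry, m = 4.985, N = 79
pitch radius r_p = m·N/2 = 4.985·79/2 = 196.907500
base radius r_b = r_p·cos α = 196.907500·cos 19.592° = 185.507399
roll angle φ = 29.347° = 0.51220178 rad
x = r_b·(cos φ + φ·sin φ) = 208.268493
y = r_b·(sin φ − φ·cos φ) = 8.093315

x=208.268493 y=8.093315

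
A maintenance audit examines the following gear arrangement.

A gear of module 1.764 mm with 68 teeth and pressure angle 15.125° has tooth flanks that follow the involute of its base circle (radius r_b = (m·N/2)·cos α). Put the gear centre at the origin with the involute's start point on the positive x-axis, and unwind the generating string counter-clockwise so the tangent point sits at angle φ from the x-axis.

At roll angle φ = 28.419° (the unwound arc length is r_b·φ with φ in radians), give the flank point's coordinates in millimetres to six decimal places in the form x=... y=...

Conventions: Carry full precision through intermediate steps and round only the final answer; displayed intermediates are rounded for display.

x=64.588376 y=2.297635

topology: single-mesh involute geometry — m = 1.764, N = 68
pitch radius r_p = m·N/2 = 1.764·68/2 = 59.976000
base radius r_b = r_p·cos α = 59.976000·cos 15.125° = 57.898364
roll angle φ = 28.419° = 0.49600512 rad
x = r_b·(cos φ + φ·sin φ) = 64.588376
y = r_b·(sin φ − φ·cos φ) = 2.297635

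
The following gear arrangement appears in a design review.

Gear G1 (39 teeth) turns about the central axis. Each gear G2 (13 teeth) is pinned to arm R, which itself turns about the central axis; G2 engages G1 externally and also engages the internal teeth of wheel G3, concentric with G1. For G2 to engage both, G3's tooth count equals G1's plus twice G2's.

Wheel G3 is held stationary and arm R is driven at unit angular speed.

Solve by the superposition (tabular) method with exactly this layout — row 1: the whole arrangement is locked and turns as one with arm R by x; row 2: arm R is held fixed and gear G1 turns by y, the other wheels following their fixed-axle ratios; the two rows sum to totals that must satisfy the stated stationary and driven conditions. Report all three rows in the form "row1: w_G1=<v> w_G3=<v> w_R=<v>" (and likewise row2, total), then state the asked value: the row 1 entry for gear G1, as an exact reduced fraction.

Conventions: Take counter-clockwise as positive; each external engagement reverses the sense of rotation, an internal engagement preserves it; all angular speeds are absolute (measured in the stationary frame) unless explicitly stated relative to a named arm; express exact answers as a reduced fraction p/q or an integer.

class = planetary set [G3 = 39+2·13 = 65; Willis about the carrier]
row 1 — lock + rotate with arm: ω_sun = ω_ring = ω_arm = x
row 2 — arm fixed, fixed-axis ratios: sun y, ring −(39/65)·y, arm 0
boundary: total ω_ring = x − (39/65)·y = 0 and total ω_arm = x = 1  ⇒  y = 5/3, x = 1
row 2 ring = −(39/65)·5/3 = -1
totals (row 1 + row 2): sun 1 + 5/3 = 8/3, ring 1 + (-1) = 0, arm 1 + 0 = 1
asked cell (row1, sun) = 1

row1: w_G1=1 w_G3=1 w_R=1
row2: w_G1=5/3 w_G3=-1 w_R=0
total: w_G1=8/3 w_G3=0 w_R=1
asked value: 1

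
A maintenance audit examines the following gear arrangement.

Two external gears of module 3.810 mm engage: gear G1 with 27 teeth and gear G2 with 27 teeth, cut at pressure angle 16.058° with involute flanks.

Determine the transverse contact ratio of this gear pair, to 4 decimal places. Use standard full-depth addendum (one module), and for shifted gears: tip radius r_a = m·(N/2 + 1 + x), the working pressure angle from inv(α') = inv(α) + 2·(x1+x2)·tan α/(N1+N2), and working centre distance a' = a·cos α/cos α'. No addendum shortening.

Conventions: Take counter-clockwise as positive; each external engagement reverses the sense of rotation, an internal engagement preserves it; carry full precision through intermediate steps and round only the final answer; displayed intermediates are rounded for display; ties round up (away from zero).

single-mesh involute tooth geometry (27T engaging 27T at module 3.810)
base radii: r_b1 = 49.428118, r_b2 = 49.428118
tip radii: r_a1 = 55.245000, r_a2 = 55.245000
no profile shift: α' = α, a' = a
action lengths: √(r_a1²−r_b1²) = 24.675314, √(r_a2²−r_b2²) = 24.675314
base pitch p_b = π·m·cos α = 11.502445
CR = (24.675314 + 24.675314 − 102.870000·sin 16.05800°)/11.502445 = 1.816634
contact ratio ≈ 1.8166

1.8166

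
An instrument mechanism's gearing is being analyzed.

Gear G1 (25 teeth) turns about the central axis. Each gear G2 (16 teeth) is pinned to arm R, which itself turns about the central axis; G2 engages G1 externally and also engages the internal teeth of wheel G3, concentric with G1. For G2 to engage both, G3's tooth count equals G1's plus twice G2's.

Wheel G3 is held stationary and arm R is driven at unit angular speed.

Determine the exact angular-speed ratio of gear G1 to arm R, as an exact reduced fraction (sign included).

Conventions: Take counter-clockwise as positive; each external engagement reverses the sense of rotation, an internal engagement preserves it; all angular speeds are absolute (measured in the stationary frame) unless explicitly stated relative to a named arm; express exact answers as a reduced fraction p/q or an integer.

82/25

class = planetary set [G3 = 25+2·16 = 57; Willis about the carrier]
ring teeth: 25 + 2·16 = 57
25(ω_sun−ω_arm) = −57(ω_ring−ω_arm),  ω_ring = 0, ω_arm = 1
ω_sun = 1 − (57/25)(0−1) = 82/25
ω_out/ω_in = 82/25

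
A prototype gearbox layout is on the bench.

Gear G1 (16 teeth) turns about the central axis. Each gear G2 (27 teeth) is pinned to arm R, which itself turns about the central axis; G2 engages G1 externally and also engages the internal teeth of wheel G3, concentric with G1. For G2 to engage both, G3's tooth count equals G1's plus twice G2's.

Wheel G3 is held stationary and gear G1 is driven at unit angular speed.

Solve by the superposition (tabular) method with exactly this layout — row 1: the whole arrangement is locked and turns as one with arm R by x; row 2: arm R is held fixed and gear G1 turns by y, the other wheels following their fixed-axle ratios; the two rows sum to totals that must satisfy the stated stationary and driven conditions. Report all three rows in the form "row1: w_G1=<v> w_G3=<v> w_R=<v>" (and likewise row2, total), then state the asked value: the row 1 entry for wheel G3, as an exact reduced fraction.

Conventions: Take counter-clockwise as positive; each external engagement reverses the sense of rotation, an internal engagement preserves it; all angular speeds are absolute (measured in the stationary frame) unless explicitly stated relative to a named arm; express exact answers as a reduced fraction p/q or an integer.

row1: w_G1=8/43 w_G3=8/43 w_R=8/43
row2: w_G1=35/43 w_G3=-8/43 w_R=0
total: w_G1=1 w_G3=0 w_R=8/43
asked value: 8/43

planetary set (16T centre, 27T on arm, 70T internal) — Willis relation
row 1: whole set turns with the arm by x
row 2 — arm fixed, fixed-axis ratios: sun y, ring −(16/70)·y, arm 0
boundary: total ω_ring = x − (16/70)·y = 0 and total ω_sun = x + y = 1  ⇒  y = 35/43, x = 8/43
row 2 ring = −(16/70)·35/43 = -8/43
totals (row 1 + row 2): sun 8/43 + 35/43 = 1, ring 8/43 + (-8/43) = 0, arm 8/43 + 0 = 8/43
asked cell (row1, ring) = 8/43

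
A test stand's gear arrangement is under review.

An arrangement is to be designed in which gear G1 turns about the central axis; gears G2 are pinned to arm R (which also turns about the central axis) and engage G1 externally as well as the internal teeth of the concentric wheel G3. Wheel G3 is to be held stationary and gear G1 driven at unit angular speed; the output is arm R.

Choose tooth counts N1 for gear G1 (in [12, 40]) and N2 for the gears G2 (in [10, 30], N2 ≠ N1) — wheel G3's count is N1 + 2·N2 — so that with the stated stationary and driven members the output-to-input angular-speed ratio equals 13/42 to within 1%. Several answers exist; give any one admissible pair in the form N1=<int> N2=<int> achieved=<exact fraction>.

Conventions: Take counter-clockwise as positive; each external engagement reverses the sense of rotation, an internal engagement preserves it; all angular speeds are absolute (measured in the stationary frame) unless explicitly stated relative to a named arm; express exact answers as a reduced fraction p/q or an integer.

topology: planetary set — design target 13/42, arm = carrier (Willis)
Willis with ω_ring = 0: ω_arm/ω_sun = N1/(N1+N3); set equal to 13/42  ⇒  N3/N1 = 1/(13/42) − 1 = 29/13
N3 = N1 + 2·N2  ⇒  N2/N1 = (N3/N1 − 1)/2 = (29/13 − 1)/2 = 8/13
smallest multiple with N1 ≥ 12 and N2 ≥ 10: k = 2  ⇒  N1 = 2·13 = 26, N2 = 2·8 = 16 (N1 ≤ 40, N2 ≤ 30, N2 ≠ N1 ✓), N3 = 26 + 2·16 = 58
check: N1/(N1+N3) with N1 = 26, N3 = 58 gives 13/42; |achieved − target| = 0 ≤ 13/4200 ✓

N1=26 N2=16 achieved=13/42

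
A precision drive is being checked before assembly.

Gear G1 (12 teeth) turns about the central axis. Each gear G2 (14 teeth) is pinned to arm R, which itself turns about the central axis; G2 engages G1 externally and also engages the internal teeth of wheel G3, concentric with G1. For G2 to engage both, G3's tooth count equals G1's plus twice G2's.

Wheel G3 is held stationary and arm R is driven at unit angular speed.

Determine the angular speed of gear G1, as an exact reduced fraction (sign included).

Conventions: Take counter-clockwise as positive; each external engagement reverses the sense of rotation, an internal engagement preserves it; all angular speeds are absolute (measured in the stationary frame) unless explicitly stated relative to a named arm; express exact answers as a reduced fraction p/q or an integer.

13/3

topology: planetary set — G1 12T / G2 14T / G3 40T, arm = carrier (Willis)
ring teeth: 12 + 2·14 = 40
12(ω_sun−ω_arm) = −40(ω_ring−ω_arm),  ω_ring = 0, ω_arm = 1
ω_sun = 1 − (40/12)(0−1) = 13/3
exact speed ratio = 13/3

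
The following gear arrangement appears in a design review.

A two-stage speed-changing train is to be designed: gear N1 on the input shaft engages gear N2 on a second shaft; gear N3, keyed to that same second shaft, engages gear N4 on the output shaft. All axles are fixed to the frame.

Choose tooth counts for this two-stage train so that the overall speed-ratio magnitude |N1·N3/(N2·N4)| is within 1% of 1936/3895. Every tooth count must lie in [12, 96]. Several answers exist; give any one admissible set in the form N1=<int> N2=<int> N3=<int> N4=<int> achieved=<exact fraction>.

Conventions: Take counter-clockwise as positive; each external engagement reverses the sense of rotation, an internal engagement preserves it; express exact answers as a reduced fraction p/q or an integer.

N1=22 N2=41 N3=88 N4=95 achieved=1936/3895

2-stage fixed-axis compound train for ratio 1936/3895
target = 1936/3895 in lowest terms: an exact hit needs N1·N3 = k·1936 and N2·N4 = k·3895 for one integer k, every count in [12, 96]; additionally prefer no 1:1 stage (N1 ≠ N2, N3 ≠ N4)
k = 1: N1·N3 = 1936 = 22·88, N2·N4 = 3895 = 41·95
achieved = 22·88/(41·95) = 1936/3895; |achieved − target| = 0 ≤ 484/97375 ✓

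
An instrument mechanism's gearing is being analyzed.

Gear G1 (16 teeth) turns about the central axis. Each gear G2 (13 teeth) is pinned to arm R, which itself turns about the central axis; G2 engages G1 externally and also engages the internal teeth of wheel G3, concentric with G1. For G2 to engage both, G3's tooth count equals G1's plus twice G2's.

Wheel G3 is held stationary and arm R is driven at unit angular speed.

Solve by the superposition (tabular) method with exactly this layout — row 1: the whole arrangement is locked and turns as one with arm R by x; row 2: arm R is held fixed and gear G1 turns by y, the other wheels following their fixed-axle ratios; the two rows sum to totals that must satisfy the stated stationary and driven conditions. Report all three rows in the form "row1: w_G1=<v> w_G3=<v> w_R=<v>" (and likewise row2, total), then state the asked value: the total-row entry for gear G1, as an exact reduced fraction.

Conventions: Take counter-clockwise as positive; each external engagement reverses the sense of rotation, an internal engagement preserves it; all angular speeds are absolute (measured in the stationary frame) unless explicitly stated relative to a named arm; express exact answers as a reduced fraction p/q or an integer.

row1: w_G1=1 w_G3=1 w_R=1
row2: w_G1=21/8 w_G3=-1 w_R=0
total: w_G1=29/8 w_G3=0 w_R=1
asked value: 29/8

planetary set (16T centre, 13T on arm, 42T internal) — Willis relation
superposition row 1 [locked train]: every member turns x
superposition row 2 [arm held]: sun y, ring −(16/42)·y, arm 0
boundary: total ω_ring = x − (16/42)·y = 0 and total ω_arm = x = 1  ⇒  y = 21/8, x = 1
row 2 ring = −(16/42)·21/8 = -1
totals (row 1 + row 2): sun 1 + 21/8 = 29/8, ring 1 + (-1) = 0, arm 1 + 0 = 1
asked cell (total, sun) = 29/8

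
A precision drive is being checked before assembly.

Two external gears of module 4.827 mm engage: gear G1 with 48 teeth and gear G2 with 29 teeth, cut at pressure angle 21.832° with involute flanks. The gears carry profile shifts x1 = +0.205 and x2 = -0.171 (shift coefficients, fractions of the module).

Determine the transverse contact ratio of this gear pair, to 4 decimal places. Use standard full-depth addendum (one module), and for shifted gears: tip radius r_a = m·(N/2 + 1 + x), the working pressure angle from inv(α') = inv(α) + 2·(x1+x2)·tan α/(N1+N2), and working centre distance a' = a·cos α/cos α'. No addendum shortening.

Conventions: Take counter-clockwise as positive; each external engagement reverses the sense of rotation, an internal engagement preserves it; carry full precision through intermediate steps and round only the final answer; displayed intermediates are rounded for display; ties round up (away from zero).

single-mesh involute tooth geometry (48T engaging 29T at module 4.827)
base radii: r_b1 = 107.539181, r_b2 = 64.971589
tip radii: r_a1 = 121.664535, r_a2 = 73.993083
inv(α') = inv(21.832°) + 2·(+0.205-0.171)·tan α/(48+29) = 0.01993297  ⇒  α' = 21.95750°
a' = a·cos α / cos α' = 185.8395·cos 21.832°/cos 21.95750° = 186.003170
action lengths: √(r_a1²−r_b1²) = 56.899768, √(r_a2²−r_b2²) = 35.407189
base pitch p_b = π·m·cos α = 14.076846
CR = (56.899768 + 35.407189 − 186.003170·sin 21.95750°)/14.076846 = 1.616618
contact ratio ≈ 1.6166

1.6166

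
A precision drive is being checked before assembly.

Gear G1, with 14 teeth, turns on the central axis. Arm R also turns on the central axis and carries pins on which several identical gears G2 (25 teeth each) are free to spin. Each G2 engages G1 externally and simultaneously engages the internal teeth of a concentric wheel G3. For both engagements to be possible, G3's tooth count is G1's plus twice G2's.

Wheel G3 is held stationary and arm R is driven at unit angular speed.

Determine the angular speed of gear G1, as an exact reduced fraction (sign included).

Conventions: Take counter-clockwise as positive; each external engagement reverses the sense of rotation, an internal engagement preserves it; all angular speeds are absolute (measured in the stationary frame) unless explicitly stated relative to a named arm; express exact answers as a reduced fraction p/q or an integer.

topology: planetary set — G1 14T / G2 25T / G3 64T, arm = carrier (Willis)
ring teeth: 14 + 2·25 = 64
14(ω_sun−ω_arm) = −64(ω_ring−ω_arm),  ω_ring = 0, ω_arm = 1
ω_sun = 1 − (64/14)(0−1) = 39/7
exact speed ratio = 39/7

39/7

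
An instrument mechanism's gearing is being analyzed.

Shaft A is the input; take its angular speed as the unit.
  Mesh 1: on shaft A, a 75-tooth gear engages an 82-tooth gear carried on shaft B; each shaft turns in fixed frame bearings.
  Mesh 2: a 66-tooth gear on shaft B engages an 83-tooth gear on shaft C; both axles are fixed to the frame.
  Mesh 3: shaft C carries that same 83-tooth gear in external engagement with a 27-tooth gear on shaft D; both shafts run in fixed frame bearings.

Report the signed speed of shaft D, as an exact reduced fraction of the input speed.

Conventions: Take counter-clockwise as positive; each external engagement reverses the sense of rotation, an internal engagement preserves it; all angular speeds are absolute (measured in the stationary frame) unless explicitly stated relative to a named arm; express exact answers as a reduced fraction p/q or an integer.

-275/123

3-mesh fixed-axis compound train (all bearings frame-fixed)
mesh 1 [75T→82T]: |ω|/ω_in = 1×75/82 = 75/82, sense flips to −
mesh 2 [66T→83T]: |ω|/ω_in = (75/82)×66/83 = 2475/3403, sense flips to +
mesh 3 [83T→27T]: |ω|/ω_in = (2475/3403)×83/27 = 275/123, sense flips to −
signed output speed (× input speed) = -275/123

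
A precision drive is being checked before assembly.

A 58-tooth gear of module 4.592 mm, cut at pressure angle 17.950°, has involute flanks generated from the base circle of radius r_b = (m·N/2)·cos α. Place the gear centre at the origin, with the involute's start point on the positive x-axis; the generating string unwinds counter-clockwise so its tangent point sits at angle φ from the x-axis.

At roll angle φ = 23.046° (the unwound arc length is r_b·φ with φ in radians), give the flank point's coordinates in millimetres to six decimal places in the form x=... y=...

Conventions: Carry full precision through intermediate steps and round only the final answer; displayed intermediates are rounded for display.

class = single-mesh tooth geometry [base-circle involute, m = 4.592, 58T]
pitch radius r_p = m·N/2 = 4.592·58/2 = 133.168000
base radius r_b = r_p·cos α = 133.168000·cos 17.950° = 126.686157
roll angle φ = 23.046° = 0.40222858 rad
x = r_b·(cos φ + φ·sin φ) = 136.523501
y = r_b·(sin φ − φ·cos φ) = 2.703859

x=136.523501 y=2.703859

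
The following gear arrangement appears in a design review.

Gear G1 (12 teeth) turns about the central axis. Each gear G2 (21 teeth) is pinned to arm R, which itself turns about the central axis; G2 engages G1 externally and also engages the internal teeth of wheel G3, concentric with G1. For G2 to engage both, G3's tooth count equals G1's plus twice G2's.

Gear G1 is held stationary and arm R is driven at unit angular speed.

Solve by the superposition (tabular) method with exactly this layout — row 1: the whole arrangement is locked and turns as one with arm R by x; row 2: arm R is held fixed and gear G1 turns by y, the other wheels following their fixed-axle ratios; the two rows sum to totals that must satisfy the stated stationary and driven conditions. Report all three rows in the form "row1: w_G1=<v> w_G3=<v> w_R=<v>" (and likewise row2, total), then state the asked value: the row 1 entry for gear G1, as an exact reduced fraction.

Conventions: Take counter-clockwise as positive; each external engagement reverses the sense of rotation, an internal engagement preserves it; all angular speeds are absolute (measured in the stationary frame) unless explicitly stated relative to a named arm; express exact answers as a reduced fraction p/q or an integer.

class = planetary set [G3 = 12+2·21 = 54; Willis about the carrier]
row 1: whole set turns with the arm by x
row 2: sun turns y, ring = −(12/54)·y, arm 0
boundary: total ω_sun = x + y = 0 and total ω_arm = x = 1  ⇒  y = -1, x = 1
row 2 ring = −(12/54)·(-1) = 2/9
totals (row 1 + row 2): sun 1 + (-1) = 0, ring 1 + 2/9 = 11/9, arm 1 + 0 = 1
asked cell (row1, sun) = 1

row1: w_G1=1 w_G3=1 w_R=1
row2: w_G1=-1 w_G3=2/9 w_R=0
total: w_G1=0 w_G3=11/9 w_R=1
asked value: 1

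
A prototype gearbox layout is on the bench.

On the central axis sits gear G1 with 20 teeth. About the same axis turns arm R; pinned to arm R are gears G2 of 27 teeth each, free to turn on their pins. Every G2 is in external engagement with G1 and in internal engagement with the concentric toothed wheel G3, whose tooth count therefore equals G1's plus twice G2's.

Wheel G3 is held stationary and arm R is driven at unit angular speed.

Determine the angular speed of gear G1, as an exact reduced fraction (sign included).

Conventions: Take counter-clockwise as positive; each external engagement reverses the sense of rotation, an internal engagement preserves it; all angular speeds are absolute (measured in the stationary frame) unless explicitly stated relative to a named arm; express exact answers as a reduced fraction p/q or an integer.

class = planetary set [G3 = 20+2·27 = 74; Willis about the carrier]
ring teeth: 20 + 2·27 = 74
20(ω_sun−ω_arm) = −74(ω_ring−ω_arm),  ω_ring = 0, ω_arm = 1
ω_sun = 1 − (74/20)(0−1) = 47/10
exact speed ratio = 47/10

47/10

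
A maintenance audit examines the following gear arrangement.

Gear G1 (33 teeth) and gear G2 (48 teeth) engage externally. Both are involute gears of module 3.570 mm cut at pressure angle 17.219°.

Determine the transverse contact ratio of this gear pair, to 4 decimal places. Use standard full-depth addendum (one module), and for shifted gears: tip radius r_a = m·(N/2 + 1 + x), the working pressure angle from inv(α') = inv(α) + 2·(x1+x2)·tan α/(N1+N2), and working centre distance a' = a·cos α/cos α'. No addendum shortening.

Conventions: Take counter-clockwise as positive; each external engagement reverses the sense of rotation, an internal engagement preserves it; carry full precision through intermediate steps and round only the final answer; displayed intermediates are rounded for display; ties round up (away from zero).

1.8632

topology: single-mesh involute geometry — m = 3.570, 33T/48T pair
base radii: r_b1 = 56.264893, r_b2 = 81.839844
tip radii: r_a1 = 62.475000, r_a2 = 89.250000
no profile shift: α' = α, a' = a
action lengths: √(r_a1²−r_b1²) = 27.154880, √(r_a2²−r_b2²) = 35.606214
base pitch p_b = π·m·cos α = 10.712810
CR = (27.154880 + 35.606214 − 144.585000·sin 17.21900°)/10.712810 = 1.863222
contact ratio ≈ 1.8632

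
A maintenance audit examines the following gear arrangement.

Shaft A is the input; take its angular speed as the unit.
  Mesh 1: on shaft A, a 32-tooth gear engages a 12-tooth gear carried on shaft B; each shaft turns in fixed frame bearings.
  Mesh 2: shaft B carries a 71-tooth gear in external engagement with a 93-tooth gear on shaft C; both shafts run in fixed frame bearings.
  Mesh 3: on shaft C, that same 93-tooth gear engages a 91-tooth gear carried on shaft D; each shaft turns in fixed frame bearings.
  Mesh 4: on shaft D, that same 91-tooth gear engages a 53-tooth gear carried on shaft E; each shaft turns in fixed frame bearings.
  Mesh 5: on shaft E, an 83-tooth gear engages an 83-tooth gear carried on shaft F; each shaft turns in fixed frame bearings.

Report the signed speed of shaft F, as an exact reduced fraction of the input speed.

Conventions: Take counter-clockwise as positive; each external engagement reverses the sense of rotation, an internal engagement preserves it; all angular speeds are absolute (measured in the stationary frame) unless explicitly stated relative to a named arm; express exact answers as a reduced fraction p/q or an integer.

-568/159

5-mesh fixed-axis compound train (all bearings frame-fixed)
mesh 1 [32T→12T]: |ω|/ω_in = 1×32/12 = 8/3, sense flips to −
mesh 2 [71T→93T]: |ω|/ω_in = (8/3)×71/93 = 568/279, sense flips to +
mesh 3 [93T→91T]: |ω|/ω_in = (568/279)×93/91 = 568/273, sense flips to −
mesh 4 [91T→53T]: |ω|/ω_in = (568/273)×91/53 = 568/159, sense flips to +
mesh 5 [83T→83T]: |ω|/ω_in = (568/159)×83/83 = 568/159, sense flips to −
signed output speed (× input speed) = -568/159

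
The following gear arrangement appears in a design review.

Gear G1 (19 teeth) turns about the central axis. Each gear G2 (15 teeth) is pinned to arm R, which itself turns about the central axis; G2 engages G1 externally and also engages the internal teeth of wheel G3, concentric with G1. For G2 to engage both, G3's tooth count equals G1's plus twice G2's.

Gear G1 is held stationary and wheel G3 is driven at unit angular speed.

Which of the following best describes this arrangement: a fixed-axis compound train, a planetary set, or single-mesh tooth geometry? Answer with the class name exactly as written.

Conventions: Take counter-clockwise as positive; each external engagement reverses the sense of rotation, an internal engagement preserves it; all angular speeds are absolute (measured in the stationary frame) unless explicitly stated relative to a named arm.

planetary set

recognized (axles ride arm R): planetary set, 19/15/49 teeth
classification: planetary set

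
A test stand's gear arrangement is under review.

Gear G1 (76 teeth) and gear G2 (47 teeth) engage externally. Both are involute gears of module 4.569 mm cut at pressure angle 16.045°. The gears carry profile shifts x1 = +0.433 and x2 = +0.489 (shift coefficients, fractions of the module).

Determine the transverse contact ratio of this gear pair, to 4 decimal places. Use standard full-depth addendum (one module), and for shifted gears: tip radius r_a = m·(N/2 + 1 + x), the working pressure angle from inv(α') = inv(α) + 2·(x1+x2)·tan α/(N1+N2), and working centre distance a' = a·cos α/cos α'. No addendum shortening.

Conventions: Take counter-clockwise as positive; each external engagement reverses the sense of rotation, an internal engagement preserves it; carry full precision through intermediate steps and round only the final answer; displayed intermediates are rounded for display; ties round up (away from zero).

1.8883

topology: single-mesh involute geometry — m = 4.569, 76T/47T pair
base radii: r_b1 = 166.858540, r_b2 = 103.188834
tip radii: r_a1 = 180.169377, r_a2 = 114.174741
inv(α') = inv(16.045°) + 2·(+0.433+0.489)·tan α/(76+47) = 0.01186907  ⇒  α' = 18.58133°
a' = a·cos α / cos α' = 280.9935·cos 16.045°/cos 18.58133° = 284.898474
action lengths: √(r_a1²−r_b1²) = 67.964932, √(r_a2²−r_b2²) = 48.866512
base pitch p_b = π·m·cos α = 13.794778
CR = (67.964932 + 48.866512 − 284.898474·sin 18.58133°)/13.794778 = 1.888282
contact ratio ≈ 1.8883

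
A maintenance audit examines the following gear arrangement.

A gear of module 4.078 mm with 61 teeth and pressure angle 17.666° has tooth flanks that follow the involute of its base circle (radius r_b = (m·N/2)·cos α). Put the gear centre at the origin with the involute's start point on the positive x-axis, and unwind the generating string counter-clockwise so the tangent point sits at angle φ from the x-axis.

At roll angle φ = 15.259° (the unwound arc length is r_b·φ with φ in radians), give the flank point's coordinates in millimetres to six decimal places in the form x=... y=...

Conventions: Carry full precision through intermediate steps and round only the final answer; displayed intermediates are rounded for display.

topology: single-mesh involute geometry — m = 4.078, N = 61
pitch radius r_p = m·N/2 = 4.078·61/2 = 124.379000
base radius r_b = r_p·cos α = 124.379000·cos 17.666° = 118.513502
roll angle φ = 15.259° = 0.26631979 rad
x = r_b·(cos φ + φ·sin φ) = 122.642129
y = r_b·(sin φ − φ·cos φ) = 0.740924

x=122.642129 y=0.740924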